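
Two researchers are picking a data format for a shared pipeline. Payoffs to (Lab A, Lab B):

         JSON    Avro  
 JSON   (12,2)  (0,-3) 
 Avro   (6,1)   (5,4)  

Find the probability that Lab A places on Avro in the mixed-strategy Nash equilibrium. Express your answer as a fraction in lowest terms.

5/8

Lab A's mix p on JSON must make Lab B indifferent between JSON and Avro.
Lab B's payoff from JSON: 2p + 1(1−p). From Avro: (-3)p + 4(1−p).
Set equal: 5p = 3(1−p) → p = 3/8.
Probability on Avro is 1 − 3/8 = 5/8.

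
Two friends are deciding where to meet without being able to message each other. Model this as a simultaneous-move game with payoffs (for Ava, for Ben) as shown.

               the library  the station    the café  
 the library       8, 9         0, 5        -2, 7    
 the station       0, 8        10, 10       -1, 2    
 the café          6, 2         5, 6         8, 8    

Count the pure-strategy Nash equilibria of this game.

3

Both the library: Ava gets 8 (best alternative 6); Ben gets 9 (best alternative 7). Neither deviates — NE.
Both the station: Ava gets 10 (best alternative 5); Ben gets 10 (best alternative 8). Neither deviates — NE.
Both the café: Ava gets 8 (best alternative -1); Ben gets 8 (best alternative 6). Neither deviates — NE.
(the station, the library) is not a NE: Ava would switch to the library (8 > 0).
No other cell survives both best-response checks, so there are 3 pure NE.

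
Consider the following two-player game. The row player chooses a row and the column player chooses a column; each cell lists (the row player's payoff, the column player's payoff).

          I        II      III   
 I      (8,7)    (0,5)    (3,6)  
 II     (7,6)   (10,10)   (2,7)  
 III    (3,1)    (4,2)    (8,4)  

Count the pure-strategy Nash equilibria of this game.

Both I: the row player gets 8 (best alternative 7); the column player gets 7 (best alternative 6). Neither deviates — NE.
Both II: the row player gets 10 (best alternative 4); the column player gets 10 (best alternative 7). Neither deviates — NE.
Both III: the row player gets 8 (best alternative 3); the column player gets 4 (best alternative 2). Neither deviates — NE.
(III, II) is not a NE: the row player would switch to II (10 > 4).
No other cell survives both best-response checks, so there are 3 pure NE.

3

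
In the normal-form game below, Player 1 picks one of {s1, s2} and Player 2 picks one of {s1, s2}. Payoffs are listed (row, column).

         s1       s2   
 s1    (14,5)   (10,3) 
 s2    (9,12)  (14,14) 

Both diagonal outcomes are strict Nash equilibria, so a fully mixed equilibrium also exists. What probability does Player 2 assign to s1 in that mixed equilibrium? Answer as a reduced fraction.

Player 2's mix q on s1 must make Player 1 indifferent between s1 and s2.
Player 1's payoff from s1: 14q + 10(1−q). From s2: 9q + 14(1−q).
Set equal: 5q = 4(1−q) → q = 4/9.

4/9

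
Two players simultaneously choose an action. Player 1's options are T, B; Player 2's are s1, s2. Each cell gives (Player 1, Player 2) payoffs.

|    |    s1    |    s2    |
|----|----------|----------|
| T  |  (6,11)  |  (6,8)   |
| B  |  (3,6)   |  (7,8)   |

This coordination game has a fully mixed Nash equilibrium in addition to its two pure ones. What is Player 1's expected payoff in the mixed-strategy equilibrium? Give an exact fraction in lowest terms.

6

Player 2 mixes with probability q on s1, chosen so Player 1 is indifferent: 6q + 6(1−q) = 3q + 7(1−q) gives q = 1/4.
Player 1's expected payoff (from either row, since indifferent) is 6·1/4 + 6·3/4 = 6.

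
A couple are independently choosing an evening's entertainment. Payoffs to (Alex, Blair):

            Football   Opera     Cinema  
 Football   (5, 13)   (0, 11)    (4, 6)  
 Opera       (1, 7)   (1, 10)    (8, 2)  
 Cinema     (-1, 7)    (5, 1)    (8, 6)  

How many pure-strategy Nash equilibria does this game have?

1

Both Football: Alex gets 5 (best alternative 1); Blair gets 13 (best alternative 11). Neither deviates — NE.
Both Opera is not a NE: Alex would switch to Cinema (5 > 1).
No other cell survives both best-response checks, so there is 1 pure NE.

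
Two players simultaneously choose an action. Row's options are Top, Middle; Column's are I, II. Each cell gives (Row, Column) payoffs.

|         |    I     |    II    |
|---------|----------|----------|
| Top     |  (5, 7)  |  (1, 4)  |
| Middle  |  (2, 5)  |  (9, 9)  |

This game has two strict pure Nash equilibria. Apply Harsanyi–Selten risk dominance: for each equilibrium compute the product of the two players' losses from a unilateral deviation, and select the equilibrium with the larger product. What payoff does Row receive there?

9

At (Top, I): Row loses 5 − 2 = 3 by deviating; Column loses 7 − 4 = 3. Product = 3·3 = 9.
At (Middle, II): Row loses 9 − 1 = 8 by deviating; Column loses 9 − 5 = 4. Product = 8·4 = 32.
32 > 9, so (Middle, II) is risk-dominant. Row's payoff there is 9.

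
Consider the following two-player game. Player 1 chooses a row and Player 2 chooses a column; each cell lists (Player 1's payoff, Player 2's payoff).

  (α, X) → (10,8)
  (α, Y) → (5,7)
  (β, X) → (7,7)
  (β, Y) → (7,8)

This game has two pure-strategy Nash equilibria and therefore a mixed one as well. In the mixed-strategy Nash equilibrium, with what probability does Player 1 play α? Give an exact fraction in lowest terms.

1/2

Player 1's mix p on α must make Player 2 indifferent between X and Y.
Player 2's payoff from X: 8p + 7(1−p). From Y: 7p + 8(1−p).
Set equal: 1p = 1(1−p) → p = 1/2.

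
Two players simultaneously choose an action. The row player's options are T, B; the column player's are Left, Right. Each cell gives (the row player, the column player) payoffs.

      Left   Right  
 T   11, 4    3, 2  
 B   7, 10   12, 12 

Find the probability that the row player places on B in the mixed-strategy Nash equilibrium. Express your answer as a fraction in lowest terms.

The row player's mix p on T must make the column player indifferent between Left and Right.
The column player's payoff from Left: 4p + 10(1−p). From Right: 2p + 12(1−p).
Set equal: 2p = 2(1−p) → p = 2/4 = 1/2.
Probability on B is 1 − 1/2 = 1/2.

1/2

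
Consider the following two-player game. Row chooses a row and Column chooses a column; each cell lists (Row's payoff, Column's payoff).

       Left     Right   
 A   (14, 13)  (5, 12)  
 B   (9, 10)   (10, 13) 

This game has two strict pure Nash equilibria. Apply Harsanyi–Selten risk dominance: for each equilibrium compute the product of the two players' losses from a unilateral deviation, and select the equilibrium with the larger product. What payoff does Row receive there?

10

At (A, Left): Row loses 14 − 9 = 5 by deviating; Column loses 13 − 12 = 1. Product = 5·1 = 5.
At (B, Right): Row loses 10 − 5 = 5 by deviating; Column loses 13 − 10 = 3. Product = 5·3 = 15.
15 > 5, so (B, Right) is risk-dominant. Row's payoff there is 10.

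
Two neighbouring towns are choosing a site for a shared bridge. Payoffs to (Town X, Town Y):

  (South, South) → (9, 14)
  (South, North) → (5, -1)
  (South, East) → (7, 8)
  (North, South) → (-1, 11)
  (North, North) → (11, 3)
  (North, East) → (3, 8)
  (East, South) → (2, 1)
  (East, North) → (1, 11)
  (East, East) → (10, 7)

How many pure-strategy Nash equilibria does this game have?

Both South: Town X gets 9 (best alternative 2); Town Y gets 14 (best alternative 8). Neither deviates — NE.
Both North is not a NE: Town Y would switch to South (11 > 3).
No other cell survives both best-response checks, so there is 1 pure NE.

1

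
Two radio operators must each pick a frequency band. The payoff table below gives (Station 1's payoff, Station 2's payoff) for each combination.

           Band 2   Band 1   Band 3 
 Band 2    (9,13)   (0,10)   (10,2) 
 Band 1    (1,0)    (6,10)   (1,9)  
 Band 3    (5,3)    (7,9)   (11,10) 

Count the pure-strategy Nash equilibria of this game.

Both Band 2: Station 1 gets 9 (best alternative 5); Station 2 gets 13 (best alternative 10). Neither deviates — NE.
Both Band 3: Station 1 gets 11 (best alternative 10); Station 2 gets 10 (best alternative 9). Neither deviates — NE.
Both Band 1 is not a NE: Station 1 would switch to Band 3 (7 > 6).
No other cell survives both best-response checks, so there are 2 pure NE.

2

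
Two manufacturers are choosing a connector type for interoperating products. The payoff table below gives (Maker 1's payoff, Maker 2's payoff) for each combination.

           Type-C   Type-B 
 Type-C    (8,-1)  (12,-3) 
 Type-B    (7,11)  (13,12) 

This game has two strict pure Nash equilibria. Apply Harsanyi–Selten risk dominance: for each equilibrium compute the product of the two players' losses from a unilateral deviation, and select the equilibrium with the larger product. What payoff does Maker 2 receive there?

-1

At both Type-C: Maker 1 loses 8 − 7 = 1 by deviating; Maker 2 loses -1 − (-3) = 2. Product = 1·2 = 2.
At both Type-B: Maker 1 loses 13 − 12 = 1 by deviating; Maker 2 loses 12 − 11 = 1. Product = 1·1 = 1.
2 > 1, so both Type-C is risk-dominant. Maker 2's payoff there is -1.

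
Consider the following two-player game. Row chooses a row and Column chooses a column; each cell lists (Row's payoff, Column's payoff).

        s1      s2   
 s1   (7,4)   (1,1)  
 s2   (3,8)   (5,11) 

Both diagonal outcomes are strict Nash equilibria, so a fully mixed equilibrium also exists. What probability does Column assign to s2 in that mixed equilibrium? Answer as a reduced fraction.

Column's mix q on s1 must make Row indifferent between s1 and s2.
Row's payoff from s1: 7q + 1(1−q). From s2: 3q + 5(1−q).
Set equal: 4q = 4(1−q) → q = 4/8 = 1/2.
Probability on s2 is 1 − 1/2 = 1/2.

1/2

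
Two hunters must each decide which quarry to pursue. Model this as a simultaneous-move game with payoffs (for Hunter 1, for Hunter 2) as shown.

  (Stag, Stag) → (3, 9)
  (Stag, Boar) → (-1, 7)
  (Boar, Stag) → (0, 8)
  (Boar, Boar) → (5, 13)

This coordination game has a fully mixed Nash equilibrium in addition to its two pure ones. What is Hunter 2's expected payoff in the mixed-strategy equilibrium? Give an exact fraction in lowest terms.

Hunter 1 mixes with probability p on Stag, chosen so Hunter 2 is indifferent: 9p + 8(1−p) = 7p + 13(1−p) gives p = 5/7.
Hunter 2's expected payoff is 9·5/7 + 8·2/7 = 61/7.

61/7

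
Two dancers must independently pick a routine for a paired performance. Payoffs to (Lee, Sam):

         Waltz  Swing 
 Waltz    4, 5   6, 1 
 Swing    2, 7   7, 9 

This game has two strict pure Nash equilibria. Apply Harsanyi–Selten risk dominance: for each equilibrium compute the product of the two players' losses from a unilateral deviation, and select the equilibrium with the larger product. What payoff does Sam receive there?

5

At both Waltz: Lee loses 4 − 2 = 2 by deviating; Sam loses 5 − 1 = 4. Product = 2·4 = 8.
At both Swing: Lee loses 7 − 6 = 1 by deviating; Sam loses 9 − 7 = 2. Product = 1·2 = 2.
8 > 2, so both Waltz is risk-dominant. Sam's payoff there is 5.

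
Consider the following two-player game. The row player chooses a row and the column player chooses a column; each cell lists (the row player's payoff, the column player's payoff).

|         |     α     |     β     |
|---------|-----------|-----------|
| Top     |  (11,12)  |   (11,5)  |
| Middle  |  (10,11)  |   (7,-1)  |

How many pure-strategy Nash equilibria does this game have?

1

(Top, α): the row player gets 11 (best alternative 10); the column player gets 12 (best alternative 5). Neither deviates — NE.
(Middle, β) is not a NE: the row player would switch to Top (11 > 7).
No other cell survives both best-response checks, so there is 1 pure NE.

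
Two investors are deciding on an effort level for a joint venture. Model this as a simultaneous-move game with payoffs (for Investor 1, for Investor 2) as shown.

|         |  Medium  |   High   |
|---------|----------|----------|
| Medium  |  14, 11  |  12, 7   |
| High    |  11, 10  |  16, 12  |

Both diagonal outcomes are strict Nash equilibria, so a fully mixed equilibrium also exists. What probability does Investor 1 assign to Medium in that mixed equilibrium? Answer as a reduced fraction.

1/3

Investor 1's mix p on Medium must make Investor 2 indifferent between Medium and High.
Investor 2's payoff from Medium: 11p + 10(1−p). From High: 7p + 12(1−p).
Set equal: 4p = 2(1−p) → p = 2/6 = 1/3.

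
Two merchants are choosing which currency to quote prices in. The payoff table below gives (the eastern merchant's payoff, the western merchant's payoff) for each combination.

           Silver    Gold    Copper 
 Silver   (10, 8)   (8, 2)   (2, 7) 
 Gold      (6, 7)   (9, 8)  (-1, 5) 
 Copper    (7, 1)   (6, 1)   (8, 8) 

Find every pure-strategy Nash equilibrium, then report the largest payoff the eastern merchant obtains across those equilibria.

10

Both Silver is a pure NE (the eastern merchant: 10 ≥ 7; the western merchant: 8 ≥ 7). The eastern merchant gets 10.
Both Gold is a pure NE (the eastern merchant: 9 ≥ 8; the western merchant: 8 ≥ 7). The eastern merchant gets 9.
Both Copper is a pure NE (the eastern merchant: 8 ≥ 2; the western merchant: 8 ≥ 1). The eastern merchant gets 8.
Every other cell has a profitable deviation for at least one player. Highest of {10, 9, 8} is 10.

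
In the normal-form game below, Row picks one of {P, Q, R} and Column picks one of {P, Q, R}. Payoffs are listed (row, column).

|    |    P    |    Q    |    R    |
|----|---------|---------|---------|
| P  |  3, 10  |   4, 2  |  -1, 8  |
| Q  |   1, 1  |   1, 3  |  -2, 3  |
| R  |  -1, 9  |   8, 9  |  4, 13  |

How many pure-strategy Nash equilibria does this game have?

2

Both P: Row gets 3 (best alternative 1); Column gets 10 (best alternative 8). Neither deviates — NE.
Both R: Row gets 4 (best alternative -1); Column gets 13 (best alternative 9). Neither deviates — NE.
Both Q is not a NE: Row would switch to R (8 > 1).
No other cell survives both best-response checks, so there are 2 pure NE.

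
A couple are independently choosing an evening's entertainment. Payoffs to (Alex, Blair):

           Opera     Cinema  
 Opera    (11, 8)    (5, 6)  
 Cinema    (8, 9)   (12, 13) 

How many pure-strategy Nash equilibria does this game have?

2

Both Opera: Alex gets 11 (best alternative 8); Blair gets 8 (best alternative 6). Neither deviates — NE.
Both Cinema: Alex gets 12 (best alternative 5); Blair gets 13 (best alternative 9). Neither deviates — NE.
(Cinema, Opera) is not a NE: Alex would switch to Opera (11 > 8).
No other cell survives both best-response checks, so there are 2 pure NE.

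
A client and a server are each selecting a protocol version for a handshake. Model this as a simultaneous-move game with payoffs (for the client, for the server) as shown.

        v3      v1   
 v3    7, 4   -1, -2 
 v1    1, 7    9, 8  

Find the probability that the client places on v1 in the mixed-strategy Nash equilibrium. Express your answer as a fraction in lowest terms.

The client's mix p on v3 must make the server indifferent between v3 and v1.
The server's payoff from v3: 4p + 7(1−p). From v1: (-2)p + 8(1−p).
Set equal: 6p = 1(1−p) → p = 1/7.
Probability on v1 is 1 − 1/7 = 6/7.

6/7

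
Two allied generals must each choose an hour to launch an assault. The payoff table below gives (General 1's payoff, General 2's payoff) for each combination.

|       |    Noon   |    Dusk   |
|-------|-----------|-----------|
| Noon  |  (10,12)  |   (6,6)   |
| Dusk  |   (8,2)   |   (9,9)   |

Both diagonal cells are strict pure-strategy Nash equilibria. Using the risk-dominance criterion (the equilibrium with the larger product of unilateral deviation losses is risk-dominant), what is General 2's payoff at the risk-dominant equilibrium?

9

At both Noon: General 1 loses 10 − 8 = 2 by deviating; General 2 loses 12 − 6 = 6. Product = 2·6 = 12.
At both Dusk: General 1 loses 9 − 6 = 3 by deviating; General 2 loses 9 − 2 = 7. Product = 3·7 = 21.
21 > 12, so both Dusk is risk-dominant. General 2's payoff there is 9.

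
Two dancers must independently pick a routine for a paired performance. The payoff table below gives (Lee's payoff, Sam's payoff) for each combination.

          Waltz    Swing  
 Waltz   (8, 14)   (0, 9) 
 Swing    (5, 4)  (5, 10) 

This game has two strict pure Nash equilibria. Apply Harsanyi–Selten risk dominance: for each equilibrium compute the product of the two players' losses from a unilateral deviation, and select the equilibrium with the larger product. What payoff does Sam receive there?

10

At both Waltz: Lee loses 8 − 5 = 3 by deviating; Sam loses 14 − 9 = 5. Product = 3·5 = 15.
At both Swing: Lee loses 5 − 0 = 5 by deviating; Sam loses 10 − 4 = 6. Product = 5·6 = 30.
30 > 15, so both Swing is risk-dominant. Sam's payoff there is 10.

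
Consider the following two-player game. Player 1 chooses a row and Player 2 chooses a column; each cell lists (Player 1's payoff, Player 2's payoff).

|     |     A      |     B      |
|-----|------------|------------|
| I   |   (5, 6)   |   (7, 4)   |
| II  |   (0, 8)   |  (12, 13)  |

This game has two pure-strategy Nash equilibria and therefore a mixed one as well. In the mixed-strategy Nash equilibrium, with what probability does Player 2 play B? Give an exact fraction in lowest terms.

1/2

Player 2's mix q on A must make Player 1 indifferent between I and II.
Player 1's payoff from I: 5q + 7(1−q). From II: 0q + 12(1−q).
Set equal: 5q = 5(1−q) → q = 5/10 = 1/2.
Probability on B is 1 − 1/2 = 1/2.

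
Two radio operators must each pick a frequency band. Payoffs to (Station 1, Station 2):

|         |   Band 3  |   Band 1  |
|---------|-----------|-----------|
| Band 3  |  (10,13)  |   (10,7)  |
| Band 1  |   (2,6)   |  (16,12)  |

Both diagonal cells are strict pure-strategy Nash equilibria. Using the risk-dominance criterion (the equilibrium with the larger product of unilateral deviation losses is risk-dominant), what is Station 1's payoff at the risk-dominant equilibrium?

10

At both Band 3: Station 1 loses 10 − 2 = 8 by deviating; Station 2 loses 13 − 7 = 6. Product = 8·6 = 48.
At both Band 1: Station 1 loses 16 − 10 = 6 by deviating; Station 2 loses 12 − 6 = 6. Product = 6·6 = 36.
48 > 36, so both Band 3 is risk-dominant. Station 1's payoff there is 10.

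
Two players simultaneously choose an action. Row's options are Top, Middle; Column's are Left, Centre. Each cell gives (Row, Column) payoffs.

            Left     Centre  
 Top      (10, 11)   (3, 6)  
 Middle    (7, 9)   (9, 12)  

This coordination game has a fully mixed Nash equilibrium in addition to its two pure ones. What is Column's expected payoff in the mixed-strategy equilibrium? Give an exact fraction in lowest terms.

Row mixes with probability p on Top, chosen so Column is indifferent: 11p + 9(1−p) = 6p + 12(1−p) gives p = 3/8.
Column's expected payoff is 11·3/8 + 9·5/8 = 39/4.

39/4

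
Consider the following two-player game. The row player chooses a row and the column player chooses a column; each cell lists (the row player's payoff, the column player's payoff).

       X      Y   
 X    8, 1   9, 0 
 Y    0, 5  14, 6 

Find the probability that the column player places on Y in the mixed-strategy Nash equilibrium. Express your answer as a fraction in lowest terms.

The column player's mix q on X must make the row player indifferent between X and Y.
The row player's payoff from X: 8q + 9(1−q). From Y: 0q + 14(1−q).
Set equal: 8q = 5(1−q) → q = 5/13.
Probability on Y is 1 − 5/13 = 8/13.

8/13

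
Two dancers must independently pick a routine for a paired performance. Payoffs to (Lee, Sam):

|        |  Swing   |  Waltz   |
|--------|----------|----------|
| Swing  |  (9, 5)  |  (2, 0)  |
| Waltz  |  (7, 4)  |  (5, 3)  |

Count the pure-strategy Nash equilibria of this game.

Both Swing: Lee gets 9 (best alternative 7); Sam gets 5 (best alternative 0). Neither deviates — NE.
Both Waltz is not a NE: Sam would switch to Swing (4 > 3).
No other cell survives both best-response checks, so there is 1 pure NE.

1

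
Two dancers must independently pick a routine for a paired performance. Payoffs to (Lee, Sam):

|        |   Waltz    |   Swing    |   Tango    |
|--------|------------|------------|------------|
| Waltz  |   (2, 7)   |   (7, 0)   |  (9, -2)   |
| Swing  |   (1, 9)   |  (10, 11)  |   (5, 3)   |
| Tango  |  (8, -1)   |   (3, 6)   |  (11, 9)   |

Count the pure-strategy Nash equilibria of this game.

Both Swing: Lee gets 10 (best alternative 7); Sam gets 11 (best alternative 9). Neither deviates — NE.
Both Tango: Lee gets 11 (best alternative 9); Sam gets 9 (best alternative 6). Neither deviates — NE.
Both Waltz is not a NE: Lee would switch to Tango (8 > 2).
No other cell survives both best-response checks, so there are 2 pure NE.

2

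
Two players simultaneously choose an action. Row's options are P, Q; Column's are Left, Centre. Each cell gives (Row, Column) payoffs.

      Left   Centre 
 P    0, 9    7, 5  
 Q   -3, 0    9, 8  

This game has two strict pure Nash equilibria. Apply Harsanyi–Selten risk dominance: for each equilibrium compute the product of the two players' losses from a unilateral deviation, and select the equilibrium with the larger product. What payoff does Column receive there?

8

At (P, Left): Row loses 0 − (-3) = 3 by deviating; Column loses 9 − 5 = 4. Product = 3·4 = 12.
At (Q, Centre): Row loses 9 − 7 = 2 by deviating; Column loses 8 − 0 = 8. Product = 2·8 = 16.
16 > 12, so (Q, Centre) is risk-dominant. Column's payoff there is 8.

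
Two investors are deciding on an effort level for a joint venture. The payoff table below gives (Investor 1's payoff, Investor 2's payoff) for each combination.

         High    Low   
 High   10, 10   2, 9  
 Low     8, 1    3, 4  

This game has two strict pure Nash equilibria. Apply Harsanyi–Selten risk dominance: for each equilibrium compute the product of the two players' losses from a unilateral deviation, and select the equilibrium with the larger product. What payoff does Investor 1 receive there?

3

At both High: Investor 1 loses 10 − 8 = 2 by deviating; Investor 2 loses 10 − 9 = 1. Product = 2·1 = 2.
At both Low: Investor 1 loses 3 − 2 = 1 by deviating; Investor 2 loses 4 − 1 = 3. Product = 1·3 = 3.
3 > 2, so both Low is risk-dominant. Investor 1's payoff there is 3.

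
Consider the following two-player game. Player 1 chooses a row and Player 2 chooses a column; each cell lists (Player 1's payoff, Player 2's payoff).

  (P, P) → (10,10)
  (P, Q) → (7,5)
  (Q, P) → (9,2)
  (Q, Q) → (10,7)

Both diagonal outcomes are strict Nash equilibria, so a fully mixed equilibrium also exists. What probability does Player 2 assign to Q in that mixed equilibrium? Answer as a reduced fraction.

1/4

Player 2's mix q on P must make Player 1 indifferent between P and Q.
Player 1's payoff from P: 10q + 7(1−q). From Q: 9q + 10(1−q).
Set equal: 1q = 3(1−q) → q = 3/4.
Probability on Q is 1 − 3/4 = 1/4.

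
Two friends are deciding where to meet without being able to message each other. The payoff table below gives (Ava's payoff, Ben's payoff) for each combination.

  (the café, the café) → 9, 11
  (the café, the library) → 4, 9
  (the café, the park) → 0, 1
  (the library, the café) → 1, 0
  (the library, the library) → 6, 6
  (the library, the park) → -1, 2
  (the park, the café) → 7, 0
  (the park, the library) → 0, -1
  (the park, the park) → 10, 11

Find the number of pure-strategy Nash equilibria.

3

Both the café: Ava gets 9 (best alternative 7); Ben gets 11 (best alternative 9). Neither deviates — NE.
Both the library: Ava gets 6 (best alternative 4); Ben gets 6 (best alternative 2). Neither deviates — NE.
Both the park: Ava gets 10 (best alternative 0); Ben gets 11 (best alternative 0). Neither deviates — NE.
(the library, the café) is not a NE: Ava would switch to the café (9 > 1).
No other cell survives both best-response checks, so there are 3 pure NE.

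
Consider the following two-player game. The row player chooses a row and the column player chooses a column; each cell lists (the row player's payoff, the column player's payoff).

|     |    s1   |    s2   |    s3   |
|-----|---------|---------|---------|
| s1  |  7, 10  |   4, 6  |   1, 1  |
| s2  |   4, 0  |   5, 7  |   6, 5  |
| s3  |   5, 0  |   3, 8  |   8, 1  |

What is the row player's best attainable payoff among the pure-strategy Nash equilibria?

Both s1 is a pure NE (the row player: 7 ≥ 5; the column player: 10 ≥ 6). The row player gets 7.
Both s2 is a pure NE (the row player: 5 ≥ 4; the column player: 7 ≥ 5). The row player gets 5.
Every other cell has a profitable deviation for at least one player. Highest of {7, 5} is 7.

7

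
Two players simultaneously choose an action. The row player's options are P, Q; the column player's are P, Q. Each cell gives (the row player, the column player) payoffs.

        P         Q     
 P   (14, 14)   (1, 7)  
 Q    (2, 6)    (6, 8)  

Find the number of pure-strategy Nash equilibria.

2

Both P: the row player gets 14 (best alternative 2); the column player gets 14 (best alternative 7). Neither deviates — NE.
Both Q: the row player gets 6 (best alternative 1); the column player gets 8 (best alternative 6). Neither deviates — NE.
(Q, P) is not a NE: the row player would switch to P (14 > 2).
No other cell survives both best-response checks, so there are 2 pure NE.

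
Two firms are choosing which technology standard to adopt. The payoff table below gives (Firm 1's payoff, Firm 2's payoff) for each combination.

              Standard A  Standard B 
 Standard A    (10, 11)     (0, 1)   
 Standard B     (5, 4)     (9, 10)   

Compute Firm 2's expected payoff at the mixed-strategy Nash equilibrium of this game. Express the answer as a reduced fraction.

53/8

Firm 1 mixes with probability p on Standard A, chosen so Firm 2 is indifferent: 11p + 4(1−p) = 1p + 10(1−p) gives p = 3/8.
Firm 2's expected payoff is 11·3/8 + 4·5/8 = 53/8.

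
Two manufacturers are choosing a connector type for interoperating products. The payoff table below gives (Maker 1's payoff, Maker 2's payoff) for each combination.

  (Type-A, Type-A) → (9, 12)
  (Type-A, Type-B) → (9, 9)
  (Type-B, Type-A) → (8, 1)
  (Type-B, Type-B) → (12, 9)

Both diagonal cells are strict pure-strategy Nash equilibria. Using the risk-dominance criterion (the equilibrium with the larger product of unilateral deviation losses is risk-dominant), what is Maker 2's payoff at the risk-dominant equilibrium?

At both Type-A: Maker 1 loses 9 − 8 = 1 by deviating; Maker 2 loses 12 − 9 = 3. Product = 1·3 = 3.
At both Type-B: Maker 1 loses 12 − 9 = 3 by deviating; Maker 2 loses 9 − 1 = 8. Product = 3·8 = 24.
24 > 3, so both Type-B is risk-dominant. Maker 2's payoff there is 9.

9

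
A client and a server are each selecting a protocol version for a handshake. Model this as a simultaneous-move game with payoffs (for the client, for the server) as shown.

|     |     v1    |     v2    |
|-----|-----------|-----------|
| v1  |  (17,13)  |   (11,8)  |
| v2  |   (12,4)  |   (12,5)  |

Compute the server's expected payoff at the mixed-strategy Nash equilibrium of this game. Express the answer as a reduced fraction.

11/2

The client mixes with probability p on v1, chosen so the server is indifferent: 13p + 4(1−p) = 8p + 5(1−p) gives p = 1/6.
The server's expected payoff is 13·1/6 + 4·5/6 = 11/2.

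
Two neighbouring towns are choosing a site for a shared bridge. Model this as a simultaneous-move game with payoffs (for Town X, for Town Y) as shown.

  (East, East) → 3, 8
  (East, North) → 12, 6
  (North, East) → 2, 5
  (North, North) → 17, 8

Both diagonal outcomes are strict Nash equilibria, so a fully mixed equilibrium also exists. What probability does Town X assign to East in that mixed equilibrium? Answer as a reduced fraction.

Town X's mix p on East must make Town Y indifferent between East and North.
Town Y's payoff from East: 8p + 5(1−p). From North: 6p + 8(1−p).
Set equal: 2p = 3(1−p) → p = 3/5.

3/5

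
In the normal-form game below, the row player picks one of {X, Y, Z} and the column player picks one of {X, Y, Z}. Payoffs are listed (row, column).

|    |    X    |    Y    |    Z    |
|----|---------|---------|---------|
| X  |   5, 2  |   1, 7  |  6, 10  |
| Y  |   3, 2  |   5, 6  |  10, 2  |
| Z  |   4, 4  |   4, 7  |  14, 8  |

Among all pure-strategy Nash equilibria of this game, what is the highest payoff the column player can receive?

8

Both Y is a pure NE (the row player: 5 ≥ 4; the column player: 6 ≥ 2). The column player gets 6.
Both Z is a pure NE (the row player: 14 ≥ 10; the column player: 8 ≥ 7). The column player gets 8.
Every other cell has a profitable deviation for at least one player. Highest of {6, 8} is 8.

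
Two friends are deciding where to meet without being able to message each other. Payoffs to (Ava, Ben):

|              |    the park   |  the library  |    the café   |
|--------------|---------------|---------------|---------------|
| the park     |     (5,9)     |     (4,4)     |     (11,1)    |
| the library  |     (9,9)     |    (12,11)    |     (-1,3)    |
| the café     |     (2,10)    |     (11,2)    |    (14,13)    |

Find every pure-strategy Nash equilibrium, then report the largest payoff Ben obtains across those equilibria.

Both the library is a pure NE (Ava: 12 ≥ 11; Ben: 11 ≥ 9). Ben gets 11.
Both the café is a pure NE (Ava: 14 ≥ 11; Ben: 13 ≥ 10). Ben gets 13.
Every other cell has a profitable deviation for at least one player. Highest of {11, 13} is 13.

13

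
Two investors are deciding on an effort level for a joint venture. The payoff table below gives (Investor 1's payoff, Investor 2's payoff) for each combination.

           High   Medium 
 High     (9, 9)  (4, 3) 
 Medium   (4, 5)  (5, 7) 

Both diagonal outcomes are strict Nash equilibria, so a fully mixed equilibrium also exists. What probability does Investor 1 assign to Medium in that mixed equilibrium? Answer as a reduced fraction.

3/4

Investor 1's mix p on High must make Investor 2 indifferent between High and Medium.
Investor 2's payoff from High: 9p + 5(1−p). From Medium: 3p + 7(1−p).
Set equal: 6p = 2(1−p) → p = 2/8 = 1/4.
Probability on Medium is 1 − 1/4 = 3/4.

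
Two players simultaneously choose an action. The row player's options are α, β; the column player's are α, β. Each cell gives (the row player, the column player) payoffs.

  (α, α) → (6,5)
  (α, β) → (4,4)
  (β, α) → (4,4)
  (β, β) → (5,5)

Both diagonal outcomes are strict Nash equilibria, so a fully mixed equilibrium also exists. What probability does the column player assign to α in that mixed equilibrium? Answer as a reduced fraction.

The column player's mix q on α must make the row player indifferent between α and β.
The row player's payoff from α: 6q + 4(1−q). From β: 4q + 5(1−q).
Set equal: 2q = 1(1−q) → q = 1/3.

1/3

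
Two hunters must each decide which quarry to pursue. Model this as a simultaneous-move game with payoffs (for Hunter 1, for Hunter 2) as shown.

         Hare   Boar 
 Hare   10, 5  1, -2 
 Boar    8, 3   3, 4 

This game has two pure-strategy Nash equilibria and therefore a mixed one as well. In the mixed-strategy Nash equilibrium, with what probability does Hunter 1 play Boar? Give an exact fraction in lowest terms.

7/8

Hunter 1's mix p on Hare must make Hunter 2 indifferent between Hare and Boar.
Hunter 2's payoff from Hare: 5p + 3(1−p). From Boar: (-2)p + 4(1−p).
Set equal: 7p = 1(1−p) → p = 1/8.
Probability on Boar is 1 − 1/8 = 7/8.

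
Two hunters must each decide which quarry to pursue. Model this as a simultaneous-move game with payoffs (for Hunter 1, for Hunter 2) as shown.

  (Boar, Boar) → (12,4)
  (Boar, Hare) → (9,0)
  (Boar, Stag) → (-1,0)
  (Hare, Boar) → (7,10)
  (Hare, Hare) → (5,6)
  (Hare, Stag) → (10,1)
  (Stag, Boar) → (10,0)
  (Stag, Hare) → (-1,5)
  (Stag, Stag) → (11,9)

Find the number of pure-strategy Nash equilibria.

Both Boar: Hunter 1 gets 12 (best alternative 10); Hunter 2 gets 4 (best alternative 0). Neither deviates — NE.
Both Stag: Hunter 1 gets 11 (best alternative 10); Hunter 2 gets 9 (best alternative 5). Neither deviates — NE.
Both Hare is not a NE: Hunter 1 would switch to Boar (9 > 5).
No other cell survives both best-response checks, so there are 2 pure NE.

2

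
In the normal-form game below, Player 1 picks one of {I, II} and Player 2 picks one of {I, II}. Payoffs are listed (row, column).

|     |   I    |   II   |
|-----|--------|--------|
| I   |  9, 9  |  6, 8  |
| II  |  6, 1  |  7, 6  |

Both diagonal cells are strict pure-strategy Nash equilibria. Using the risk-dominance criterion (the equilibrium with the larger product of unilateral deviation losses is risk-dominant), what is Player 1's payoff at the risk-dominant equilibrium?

7

At both I: Player 1 loses 9 − 6 = 3 by deviating; Player 2 loses 9 − 8 = 1. Product = 3·1 = 3.
At both II: Player 1 loses 7 − 6 = 1 by deviating; Player 2 loses 6 − 1 = 5. Product = 1·5 = 5.
5 > 3, so both II is risk-dominant. Player 1's payoff there is 7.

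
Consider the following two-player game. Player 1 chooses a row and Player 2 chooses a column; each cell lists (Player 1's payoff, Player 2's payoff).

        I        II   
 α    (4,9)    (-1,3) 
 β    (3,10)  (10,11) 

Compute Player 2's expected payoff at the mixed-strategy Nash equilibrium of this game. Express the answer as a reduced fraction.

69/7

Player 1 mixes with probability p on α, chosen so Player 2 is indifferent: 9p + 10(1−p) = 3p + 11(1−p) gives p = 1/7.
Player 2's expected payoff is 9·1/7 + 10·6/7 = 69/7.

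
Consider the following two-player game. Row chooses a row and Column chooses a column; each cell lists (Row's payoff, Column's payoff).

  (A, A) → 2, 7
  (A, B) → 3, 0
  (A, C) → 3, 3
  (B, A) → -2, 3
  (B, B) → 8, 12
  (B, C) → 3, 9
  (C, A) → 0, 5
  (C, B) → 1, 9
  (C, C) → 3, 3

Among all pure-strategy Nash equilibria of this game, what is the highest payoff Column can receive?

Both A is a pure NE (Row: 2 ≥ 0; Column: 7 ≥ 3). Column gets 7.
Both B is a pure NE (Row: 8 ≥ 3; Column: 12 ≥ 9). Column gets 12.
Every other cell has a profitable deviation for at least one player. Highest of {7, 12} is 12.

12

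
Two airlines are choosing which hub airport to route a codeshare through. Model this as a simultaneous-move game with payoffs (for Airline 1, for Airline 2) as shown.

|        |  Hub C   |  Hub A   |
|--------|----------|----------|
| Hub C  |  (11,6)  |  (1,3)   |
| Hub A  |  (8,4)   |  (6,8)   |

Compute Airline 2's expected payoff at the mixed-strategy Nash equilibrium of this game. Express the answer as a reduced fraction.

36/7

Airline 1 mixes with probability p on Hub C, chosen so Airline 2 is indifferent: 6p + 4(1−p) = 3p + 8(1−p) gives p = 4/7.
Airline 2's expected payoff is 6·4/7 + 4·3/7 = 36/7.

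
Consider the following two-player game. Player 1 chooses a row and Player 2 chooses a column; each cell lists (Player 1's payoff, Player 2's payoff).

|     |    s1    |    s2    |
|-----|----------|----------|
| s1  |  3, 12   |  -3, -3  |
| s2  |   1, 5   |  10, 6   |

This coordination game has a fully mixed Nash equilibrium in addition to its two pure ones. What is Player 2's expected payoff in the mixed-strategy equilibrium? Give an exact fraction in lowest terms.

87/16

Player 1 mixes with probability p on s1, chosen so Player 2 is indifferent: 12p + 5(1−p) = (-3)p + 6(1−p) gives p = 1/16.
Player 2's expected payoff is 12·1/16 + 5·15/16 = 87/16.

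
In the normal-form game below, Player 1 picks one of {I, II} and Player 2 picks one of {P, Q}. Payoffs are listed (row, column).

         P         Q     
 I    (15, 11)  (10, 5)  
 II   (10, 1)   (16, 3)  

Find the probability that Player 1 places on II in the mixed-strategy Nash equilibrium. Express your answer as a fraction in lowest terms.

3/4

Player 1's mix p on I must make Player 2 indifferent between P and Q.
Player 2's payoff from P: 11p + 1(1−p). From Q: 5p + 3(1−p).
Set equal: 6p = 2(1−p) → p = 2/8 = 1/4.
Probability on II is 1 − 1/4 = 3/4.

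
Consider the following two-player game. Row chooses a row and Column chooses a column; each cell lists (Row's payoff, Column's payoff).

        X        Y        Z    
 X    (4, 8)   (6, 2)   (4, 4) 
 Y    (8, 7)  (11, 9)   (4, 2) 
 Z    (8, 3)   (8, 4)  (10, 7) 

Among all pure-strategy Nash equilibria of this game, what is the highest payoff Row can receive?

11

Both Y is a pure NE (Row: 11 ≥ 8; Column: 9 ≥ 7). Row gets 11.
Both Z is a pure NE (Row: 10 ≥ 4; Column: 7 ≥ 4). Row gets 10.
Every other cell has a profitable deviation for at least one player. Highest of {11, 10} is 11.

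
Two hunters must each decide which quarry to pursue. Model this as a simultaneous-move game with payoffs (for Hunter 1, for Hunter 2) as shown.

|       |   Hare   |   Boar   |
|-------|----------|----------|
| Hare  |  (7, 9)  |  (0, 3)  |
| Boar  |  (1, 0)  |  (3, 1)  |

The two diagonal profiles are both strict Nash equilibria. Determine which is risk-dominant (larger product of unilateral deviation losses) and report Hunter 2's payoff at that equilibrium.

9

At both Hare: Hunter 1 loses 7 − 1 = 6 by deviating; Hunter 2 loses 9 − 3 = 6. Product = 6·6 = 36.
At both Boar: Hunter 1 loses 3 − 0 = 3 by deviating; Hunter 2 loses 1 − 0 = 1. Product = 3·1 = 3.
36 > 3, so both Hare is risk-dominant. Hunter 2's payoff there is 9.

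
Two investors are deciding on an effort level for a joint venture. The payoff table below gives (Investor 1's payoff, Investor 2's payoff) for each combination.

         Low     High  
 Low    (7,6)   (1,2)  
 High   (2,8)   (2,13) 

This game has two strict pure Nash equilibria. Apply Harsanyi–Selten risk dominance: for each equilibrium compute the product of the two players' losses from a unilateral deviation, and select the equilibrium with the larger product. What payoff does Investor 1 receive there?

At both Low: Investor 1 loses 7 − 2 = 5 by deviating; Investor 2 loses 6 − 2 = 4. Product = 5·4 = 20.
At both High: Investor 1 loses 2 − 1 = 1 by deviating; Investor 2 loses 13 − 8 = 5. Product = 1·5 = 5.
20 > 5, so both Low is risk-dominant. Investor 1's payoff there is 7.

7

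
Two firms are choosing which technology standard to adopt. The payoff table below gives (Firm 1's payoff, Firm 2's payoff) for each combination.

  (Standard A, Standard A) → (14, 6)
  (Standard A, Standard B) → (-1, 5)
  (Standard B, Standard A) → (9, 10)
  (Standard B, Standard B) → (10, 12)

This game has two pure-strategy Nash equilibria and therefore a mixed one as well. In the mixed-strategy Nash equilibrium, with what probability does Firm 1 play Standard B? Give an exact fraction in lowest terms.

1/3

Firm 1's mix p on Standard A must make Firm 2 indifferent between Standard A and Standard B.
Firm 2's payoff from Standard A: 6p + 10(1−p). From Standard B: 5p + 12(1−p).
Set equal: 1p = 2(1−p) → p = 2/3.
Probability on Standard B is 1 − 2/3 = 1/3.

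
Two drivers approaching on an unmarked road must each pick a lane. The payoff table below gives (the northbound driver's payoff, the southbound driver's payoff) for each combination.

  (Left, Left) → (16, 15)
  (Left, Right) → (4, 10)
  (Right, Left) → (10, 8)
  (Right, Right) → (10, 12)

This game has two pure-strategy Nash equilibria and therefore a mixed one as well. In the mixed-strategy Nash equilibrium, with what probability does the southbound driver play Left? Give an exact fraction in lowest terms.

1/2

The southbound driver's mix q on Left must make the northbound driver indifferent between Left and Right.
The northbound driver's payoff from Left: 16q + 4(1−q). From Right: 10q + 10(1−q).
Set equal: 6q = 6(1−q) → q = 6/12 = 1/2.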